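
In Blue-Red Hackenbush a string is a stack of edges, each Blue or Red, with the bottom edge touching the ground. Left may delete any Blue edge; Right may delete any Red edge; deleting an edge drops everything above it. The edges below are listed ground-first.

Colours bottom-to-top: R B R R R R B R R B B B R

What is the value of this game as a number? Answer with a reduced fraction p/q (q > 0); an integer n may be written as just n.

Build value(s[:k]) for k = 1..13, string s = R B R R R R B R R B B B R.
edge 1 of 13 (R): {  | 0 } gives -1
edge 2 of 13 (B): { -1 | 0 } gives -1/2
edge 3 of 13 (R): { -1 | -1/2, 0 } gives -3/4
edge 4 of 13 (R): { -1 | -3/4, -1/2, 0 } gives -7/8
edge 5 of 13 (R): { -1 | -7/8, -3/4, -1/2, 0 } gives -15/16
edge 6 of 13 (R): { -1 | -15/16, -7/8, -3/4, -1/2, 0 } gives -31/32
edge 7 of 13 (B): { -1, -31/32 | -15/16, -7/8, -3/4, -1/2, 0 } gives -61/64
edge 8 of 13 (R): { -1, -31/32 | -61/64, -15/16, -7/8, -3/4, -1/2, 0 } gives -123/128
edge 9 of 13 (R): { -1, -31/32 | -123/128, -61/64, -15/16, -7/8, -3/4, -1/2, 0 } gives -247/256
edge 10 of 13 (B): { -1, -31/32, -247/256 | -123/128, -61/64, -15/16, -7/8, -3/4, -1/2, 0 } gives -493/512
edge 11 of 13 (B): { -1, -31/32, -247/256, -493/512 | -123/128, -61/64, -15/16, -7/8, -3/4, -1/2, 0 } gives -985/1024
edge 12 of 13 (B): { -1, -31/32, -247/256, -493/512, -985/1024 | -123/128, -61/64, -15/16, -7/8, -3/4, -1/2, 0 } gives -1969/2048
edge 13 of 13 (R): { -1, -31/32, -247/256, -493/512, -985/1024 | -1969/2048, -123/128, -61/64, -15/16, -7/8, -3/4, -1/2, 0 } gives -3939/4096

-3939/4096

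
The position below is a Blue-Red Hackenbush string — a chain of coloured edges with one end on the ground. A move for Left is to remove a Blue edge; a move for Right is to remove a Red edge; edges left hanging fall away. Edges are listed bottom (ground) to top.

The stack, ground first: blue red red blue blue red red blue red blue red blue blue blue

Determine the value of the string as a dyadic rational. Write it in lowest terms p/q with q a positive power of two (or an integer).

3247/8192

Prefix values for blue red red blue blue red red blue red blue red blue blue blue via {L|R} + simplicity:
step 1: add blue to get b; options L={ 0 } R={ (no moves) } -> 1
step 2: add red to get br; options L={ 0 } R={ 1 } -> 1/2
step 3: add red to get brr; options L={ 0 } R={ 1/2,1 } -> 1/4
step 4: add blue to get brrb; options L={ 0,1/4 } R={ 1/2,1 } -> 3/8
step 5: add blue to get brrbb; options L={ 0,1/4,3/8 } R={ 1/2,1 } -> 7/16
step 6: add red to get brrbbr; options L={ 0,1/4,3/8 } R={ 7/16,1/2,1 } -> 13/32
step 7: add red to get brrbbrr; options L={ 0,1/4,3/8 } R={ 13/32,7/16,1/2,1 } -> 25/64
step 8: add blue to get brrbbrrb; options L={ 0,1/4,3/8,25/64 } R={ 13/32,7/16,1/2,1 } -> 51/128
step 9: add red to get brrbbrrbr; options L={ 0,1/4,3/8,25/64 } R={ 51/128,13/32,7/16,1/2,1 } -> 101/256
step 10: add blue to get brrbbrrbrb; options L={ 0,1/4,3/8,25/64,101/256 } R={ 51/128,13/32,7/16,1/2,1 } -> 203/512
step 11: add red to get brrbbrrbrbr; options L={ 0,1/4,3/8,25/64,101/256 } R={ 203/512,51/128,13/32,7/16,1/2,1 } -> 405/1024
step 12: add blue to get brrbbrrbrbrb; options L={ 0,1/4,3/8,25/64,101/256,405/1024 } R={ 203/512,51/128,13/32,7/16,1/2,1 } -> 811/2048
step 13: add blue to get brrbbrrbrbrbb; options L={ 0,1/4,3/8,25/64,101/256,405/1024,811/2048 } R={ 203/512,51/128,13/32,7/16,1/2,1 } -> 1623/4096
step 14: add blue to get brrbbrrbrbrbbb; options L={ 0,1/4,3/8,25/64,101/256,405/1024,811/2048,1623/4096 } R={ 203/512,51/128,13/32,7/16,1/2,1 } -> 3247/8192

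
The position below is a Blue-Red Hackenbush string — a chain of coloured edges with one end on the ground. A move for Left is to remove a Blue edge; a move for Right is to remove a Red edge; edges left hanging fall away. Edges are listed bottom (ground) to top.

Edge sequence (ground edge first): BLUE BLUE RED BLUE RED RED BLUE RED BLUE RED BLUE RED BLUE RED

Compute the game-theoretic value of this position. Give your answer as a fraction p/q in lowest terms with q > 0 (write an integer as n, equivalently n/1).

val(B) = { 0 | ∅ } => 1
val(BB) = { 0; 1 | ∅ } => 2
val(BBR) = { 0; 1 | 2 } => 3/2
val(BBRB) = { 0; 1; 3/2 | 2 } => 7/4
val(BBRBR) = { 0; 1; 3/2 | 7/4; 2 } => 13/8
val(BBRBRR) = { 0; 1; 3/2 | 13/8; 7/4; 2 } => 25/16
val(BBRBRRB) = { 0; 1; 3/2; 25/16 | 13/8; 7/4; 2 } => 51/32
val(BBRBRRBR) = { 0; 1; 3/2; 25/16 | 51/32; 13/8; 7/4; 2 } => 101/64
val(BBRBRRBRB) = { 0; 1; 3/2; 25/16; 101/64 | 51/32; 13/8; 7/4; 2 } => 203/128
val(BBRBRRBRBR) = { 0; 1; 3/2; 25/16; 101/64 | 203/128; 51/32; 13/8; 7/4; 2 } => 405/256
val(BBRBRRBRBRB) = { 0; 1; 3/2; 25/16; 101/64; 405/256 | 203/128; 51/32; 13/8; 7/4; 2 } => 811/512
val(BBRBRRBRBRBR) = { 0; 1; 3/2; 25/16; 101/64; 405/256 | 811/512; 203/128; 51/32; 13/8; 7/4; 2 } => 1621/1024
val(BBRBRRBRBRBRB) = { 0; 1; 3/2; 25/16; 101/64; 405/256; 1621/1024 | 811/512; 203/128; 51/32; 13/8; 7/4; 2 } => 3243/2048
val(BBRBRRBRBRBRBR) = { 0; 1; 3/2; 25/16; 101/64; 405/256; 1621/1024 | 3243/2048; 811/512; 203/128; 51/32; 13/8; 7/4; 2 } => 6485/4096

6485/4096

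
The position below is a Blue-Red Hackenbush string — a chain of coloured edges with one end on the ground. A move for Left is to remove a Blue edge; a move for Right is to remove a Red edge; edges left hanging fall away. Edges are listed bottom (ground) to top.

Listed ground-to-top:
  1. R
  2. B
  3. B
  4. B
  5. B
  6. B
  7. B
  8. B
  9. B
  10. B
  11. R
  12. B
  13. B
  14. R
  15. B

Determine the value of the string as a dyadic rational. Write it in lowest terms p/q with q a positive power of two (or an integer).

Recurse on prefixes of the 15-edge string R B B B B B B B B B R B B R B:
v(R) = { — | 0 } gives -1
v(RB) = { -1 | 0 } gives -1/2
v(RBB) = { -1, -1/2 | 0 } gives -1/4
v(RBBB) = { -1, -1/2, -1/4 | 0 } gives -1/8
v(RBBBB) = { -1, -1/2, -1/4, -1/8 | 0 } gives -1/16
v(RBBBBB) = { -1, -1/2, -1/4, -1/8, -1/16 | 0 } gives -1/32
v(RBBBBBB) = { -1, -1/2, -1/4, -1/8, -1/16, -1/32 | 0 } gives -1/64
v(RBBBBBBB) = { -1, -1/2, -1/4, -1/8, -1/16, -1/32, -1/64 | 0 } gives -1/128
v(RBBBBBBBB) = { -1, -1/2, -1/4, -1/8, -1/16, -1/32, -1/64, -1/128 | 0 } gives -1/256
v(RBBBBBBBBB) = { -1, -1/2, -1/4, -1/8, -1/16, -1/32, -1/64, -1/128, -1/256 | 0 } gives -1/512
v(RBBBBBBBBBR) = { -1, -1/2, -1/4, -1/8, -1/16, -1/32, -1/64, -1/128, -1/256 | -1/512, 0 } gives -3/1024
v(RBBBBBBBBBRB) = { -1, -1/2, -1/4, -1/8, -1/16, -1/32, -1/64, -1/128, -1/256, -3/1024 | -1/512, 0 } gives -5/2048
v(RBBBBBBBBBRBB) = { -1, -1/2, -1/4, -1/8, -1/16, -1/32, -1/64, -1/128, -1/256, -3/1024, -5/2048 | -1/512, 0 } gives -9/4096
v(RBBBBBBBBBRBBR) = { -1, -1/2, -1/4, -1/8, -1/16, -1/32, -1/64, -1/128, -1/256, -3/1024, -5/2048 | -9/4096, -1/512, 0 } gives -19/8192
v(RBBBBBBBBBRBBRB) = { -1, -1/2, -1/4, -1/8, -1/16, -1/32, -1/64, -1/128, -1/256, -3/1024, -5/2048, -19/8192 | -9/4096, -1/512, 0 } gives -37/16384

-37/16384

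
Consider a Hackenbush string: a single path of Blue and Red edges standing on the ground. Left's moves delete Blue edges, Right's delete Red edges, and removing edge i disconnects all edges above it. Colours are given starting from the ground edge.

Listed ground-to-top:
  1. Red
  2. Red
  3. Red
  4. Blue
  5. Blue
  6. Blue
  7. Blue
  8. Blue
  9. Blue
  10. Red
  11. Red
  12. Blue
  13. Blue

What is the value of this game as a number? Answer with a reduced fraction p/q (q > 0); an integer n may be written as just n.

-2073/1024

Build G(s[:k]) for k = 1..13, string s = Red Red Red Blue Blue Blue Blue Blue Blue Red Red Blue Blue.
R: Left { — }, Right { 0 } — simplest -1
RR: Left { — }, Right { -1, 0 } — simplest -2
RRR: Left { — }, Right { -2, -1, 0 } — simplest -3
RRRB: Left { -3 }, Right { -2, -1, 0 } — simplest -5/2
RRRBB: Left { -3, -5/2 }, Right { -2, -1, 0 } — simplest -9/4
RRRBBB: Left { -3, -5/2, -9/4 }, Right { -2, -1, 0 } — simplest -17/8
RRRBBBB: Left { -3, -5/2, -9/4, -17/8 }, Right { -2, -1, 0 } — simplest -33/16
RRRBBBBB: Left { -3, -5/2, -9/4, -17/8, -33/16 }, Right { -2, -1, 0 } — simplest -65/32
RRRBBBBBB: Left { -3, -5/2, -9/4, -17/8, -33/16, -65/32 }, Right { -2, -1, 0 } — simplest -129/64
RRRBBBBBBR: Left { -3, -5/2, -9/4, -17/8, -33/16, -65/32 }, Right { -129/64, -2, -1, 0 } — simplest -259/128
RRRBBBBBBRR: Left { -3, -5/2, -9/4, -17/8, -33/16, -65/32 }, Right { -259/128, -129/64, -2, -1, 0 } — simplest -519/256
RRRBBBBBBRRB: Left { -3, -5/2, -9/4, -17/8, -33/16, -65/32, -519/256 }, Right { -259/128, -129/64, -2, -1, 0 } — simplest -1037/512
RRRBBBBBBRRBB: Left { -3, -5/2, -9/4, -17/8, -33/16, -65/32, -519/256, -1037/512 }, Right { -259/128, -129/64, -2, -1, 0 } — simplest -2073/1024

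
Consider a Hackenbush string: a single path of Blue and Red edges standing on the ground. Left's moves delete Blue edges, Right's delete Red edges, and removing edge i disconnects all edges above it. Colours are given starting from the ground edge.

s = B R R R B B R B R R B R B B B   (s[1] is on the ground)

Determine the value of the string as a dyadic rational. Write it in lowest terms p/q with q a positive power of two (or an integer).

3375/16384

1 of 15 · B · max L 0 · min R +∞ gives 1
2 of 15 · BR · max L 0 · min R 1 gives 1/2
3 of 15 · BRR · max L 0 · min R 1/2 gives 1/4
4 of 15 · BRRR · max L 0 · min R 1/4 gives 1/8
5 of 15 · BRRRB · max L 1/8 · min R 1/4 gives 3/16
6 of 15 · BRRRBB · max L 3/16 · min R 1/4 gives 7/32
7 of 15 · BRRRBBR · max L 3/16 · min R 7/32 gives 13/64
8 of 15 · BRRRBBRB · max L 13/64 · min R 7/32 gives 27/128
9 of 15 · BRRRBBRBR · max L 13/64 · min R 27/128 gives 53/256
10 of 15 · BRRRBBRBRR · max L 13/64 · min R 53/256 gives 105/512
11 of 15 · BRRRBBRBRRB · max L 105/512 · min R 53/256 gives 211/1024
12 of 15 · BRRRBBRBRRBR · max L 105/512 · min R 211/1024 gives 421/2048
13 of 15 · BRRRBBRBRRBRB · max L 421/2048 · min R 211/1024 gives 843/4096
14 of 15 · BRRRBBRBRRBRBB · max L 843/4096 · min R 211/1024 gives 1687/8192
15 of 15 · BRRRBBRBRRBRBBB · max L 1687/8192 · min R 211/1024 gives 3375/16384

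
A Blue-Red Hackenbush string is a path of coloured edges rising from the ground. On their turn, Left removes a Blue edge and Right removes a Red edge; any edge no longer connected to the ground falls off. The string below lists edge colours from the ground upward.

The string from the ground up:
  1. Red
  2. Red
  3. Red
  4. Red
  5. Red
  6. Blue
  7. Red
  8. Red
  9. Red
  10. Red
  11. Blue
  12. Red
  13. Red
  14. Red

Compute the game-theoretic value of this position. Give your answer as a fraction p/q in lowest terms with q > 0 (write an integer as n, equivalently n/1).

-2543/512

Build val(s[:k]) for k = 1..14, string s = Red Red Red Red Red Blue Red Red Red Red Blue Red Red Red.
val_1 [R]  L=[—]  R=[0]  => -1
val_2 [RR]  L=[—]  R=[-1, 0]  => -2
val_3 [RRR]  L=[—]  R=[-2, -1, 0]  => -3
val_4 [RRRR]  L=[—]  R=[-3, -2, -1, 0]  => -4
val_5 [RRRRR]  L=[—]  R=[-4, -3, -2, -1, 0]  => -5
val_6 [RRRRRB]  L=[-5]  R=[-4, -3, -2, -1, 0]  => -9/2
val_7 [RRRRRBR]  L=[-5]  R=[-9/2, -4, -3, -2, -1, 0]  => -19/4
val_8 [RRRRRBRR]  L=[-5]  R=[-19/4, -9/2, -4, -3, -2, -1, 0]  => -39/8
val_9 [RRRRRBRRR]  L=[-5]  R=[-39/8, -19/4, -9/2, -4, -3, -2, -1, 0]  => -79/16
val_10 [RRRRRBRRRR]  L=[-5]  R=[-79/16, -39/8, -19/4, -9/2, -4, -3, -2, -1, 0]  => -159/32
val_11 [RRRRRBRRRRB]  L=[-5, -159/32]  R=[-79/16, -39/8, -19/4, -9/2, -4, -3, -2, -1, 0]  => -317/64
val_12 [RRRRRBRRRRBR]  L=[-5, -159/32]  R=[-317/64, -79/16, -39/8, -19/4, -9/2, -4, -3, -2, -1, 0]  => -635/128
val_13 [RRRRRBRRRRBRR]  L=[-5, -159/32]  R=[-635/128, -317/64, -79/16, -39/8, -19/4, -9/2, -4, -3, -2, -1, 0]  => -1271/256
val_14 [RRRRRBRRRRBRRR]  L=[-5, -159/32]  R=[-1271/256, -635/128, -317/64, -79/16, -39/8, -19/4, -9/2, -4, -3, -2, -1, 0]  => -2543/512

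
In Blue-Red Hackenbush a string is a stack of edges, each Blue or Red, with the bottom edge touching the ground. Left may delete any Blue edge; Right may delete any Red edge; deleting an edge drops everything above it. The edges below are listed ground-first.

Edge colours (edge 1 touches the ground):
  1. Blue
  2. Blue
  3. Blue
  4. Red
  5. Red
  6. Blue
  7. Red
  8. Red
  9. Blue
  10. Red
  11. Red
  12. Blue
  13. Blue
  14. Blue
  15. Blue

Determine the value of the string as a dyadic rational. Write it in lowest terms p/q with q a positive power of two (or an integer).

9375/4096

Build G(s[:k]) for k = 1..15, string s = Blue Blue Blue Red Red Blue Red Red Blue Red Red Blue Blue Blue Blue.
G(B) = { 0 | (no moves) } ⇒ 1
G(BB) = { 0, 1 | (no moves) } ⇒ 2
G(BBB) = { 0, 1, 2 | (no moves) } ⇒ 3
G(BBBR) = { 0, 1, 2 | 3 } ⇒ 5/2
G(BBBRR) = { 0, 1, 2 | 5/2, 3 } ⇒ 9/4
G(BBBRRB) = { 0, 1, 2, 9/4 | 5/2, 3 } ⇒ 19/8
G(BBBRRBR) = { 0, 1, 2, 9/4 | 19/8, 5/2, 3 } ⇒ 37/16
G(BBBRRBRR) = { 0, 1, 2, 9/4 | 37/16, 19/8, 5/2, 3 } ⇒ 73/32
G(BBBRRBRRB) = { 0, 1, 2, 9/4, 73/32 | 37/16, 19/8, 5/2, 3 } ⇒ 147/64
G(BBBRRBRRBR) = { 0, 1, 2, 9/4, 73/32 | 147/64, 37/16, 19/8, 5/2, 3 } ⇒ 293/128
G(BBBRRBRRBRR) = { 0, 1, 2, 9/4, 73/32 | 293/128, 147/64, 37/16, 19/8, 5/2, 3 } ⇒ 585/256
G(BBBRRBRRBRRB) = { 0, 1, 2, 9/4, 73/32, 585/256 | 293/128, 147/64, 37/16, 19/8, 5/2, 3 } ⇒ 1171/512
G(BBBRRBRRBRRBB) = { 0, 1, 2, 9/4, 73/32, 585/256, 1171/512 | 293/128, 147/64, 37/16, 19/8, 5/2, 3 } ⇒ 2343/1024
G(BBBRRBRRBRRBBB) = { 0, 1, 2, 9/4, 73/32, 585/256, 1171/512, 2343/1024 | 293/128, 147/64, 37/16, 19/8, 5/2, 3 } ⇒ 4687/2048
G(BBBRRBRRBRRBBBB) = { 0, 1, 2, 9/4, 73/32, 585/256, 1171/512, 2343/1024, 4687/2048 | 293/128, 147/64, 37/16, 19/8, 5/2, 3 } ⇒ 9375/4096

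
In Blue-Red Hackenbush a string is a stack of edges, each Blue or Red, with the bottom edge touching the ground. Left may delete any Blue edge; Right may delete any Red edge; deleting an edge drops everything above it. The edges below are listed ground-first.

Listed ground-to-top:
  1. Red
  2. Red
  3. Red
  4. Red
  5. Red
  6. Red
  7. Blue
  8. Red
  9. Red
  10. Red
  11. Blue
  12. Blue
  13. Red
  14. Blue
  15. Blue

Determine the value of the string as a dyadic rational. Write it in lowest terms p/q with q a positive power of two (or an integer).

-3017/512

v_1 [R]  L=[none]  R=[0]  so -1
v_2 [RR]  L=[none]  R=[-1 0]  so -2
v_3 [RRR]  L=[none]  R=[-2 -1 0]  so -3
v_4 [RRRR]  L=[none]  R=[-3 -2 -1 0]  so -4
v_5 [RRRRR]  L=[none]  R=[-4 -3 -2 -1 0]  so -5
v_6 [RRRRRR]  L=[none]  R=[-5 -4 -3 -2 -1 0]  so -6
v_7 [RRRRRRB]  L=[-6]  R=[-5 -4 -3 -2 -1 0]  so -11/2
v_8 [RRRRRRBR]  L=[-6]  R=[-11/2 -5 -4 -3 -2 -1 0]  so -23/4
v_9 [RRRRRRBRR]  L=[-6]  R=[-23/4 -11/2 -5 -4 -3 -2 -1 0]  so -47/8
v_10 [RRRRRRBRRR]  L=[-6]  R=[-47/8 -23/4 -11/2 -5 -4 -3 -2 -1 0]  so -95/16
v_11 [RRRRRRBRRRB]  L=[-6 -95/16]  R=[-47/8 -23/4 -11/2 -5 -4 -3 -2 -1 0]  so -189/32
v_12 [RRRRRRBRRRBB]  L=[-6 -95/16 -189/32]  R=[-47/8 -23/4 -11/2 -5 -4 -3 -2 -1 0]  so -377/64
v_13 [RRRRRRBRRRBBR]  L=[-6 -95/16 -189/32]  R=[-377/64 -47/8 -23/4 -11/2 -5 -4 -3 -2 -1 0]  so -755/128
v_14 [RRRRRRBRRRBBRB]  L=[-6 -95/16 -189/32 -755/128]  R=[-377/64 -47/8 -23/4 -11/2 -5 -4 -3 -2 -1 0]  so -1509/256
v_15 [RRRRRRBRRRBBRBB]  L=[-6 -95/16 -189/32 -755/128 -1509/256]  R=[-377/64 -47/8 -23/4 -11/2 -5 -4 -3 -2 -1 0]  so -3017/512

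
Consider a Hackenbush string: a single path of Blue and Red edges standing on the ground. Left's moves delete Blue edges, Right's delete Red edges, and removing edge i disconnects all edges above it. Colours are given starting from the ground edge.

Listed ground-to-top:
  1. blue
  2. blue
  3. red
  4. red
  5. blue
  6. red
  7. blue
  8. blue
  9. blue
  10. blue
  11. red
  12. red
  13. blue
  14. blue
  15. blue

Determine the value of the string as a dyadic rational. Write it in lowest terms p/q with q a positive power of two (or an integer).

Build g(s[:k]) for k = 1..15, string s = blue blue red red blue red blue blue blue blue red red blue blue blue.
1 of 15 · b · max L 0 · min R +∞ => 1
2 of 15 · bb · max L 1 · min R +∞ => 2
3 of 15 · bbr · max L 1 · min R 2 => 3/2
4 of 15 · bbrr · max L 1 · min R 3/2 => 5/4
5 of 15 · bbrrb · max L 5/4 · min R 3/2 => 11/8
6 of 15 · bbrrbr · max L 5/4 · min R 11/8 => 21/16
7 of 15 · bbrrbrb · max L 21/16 · min R 11/8 => 43/32
8 of 15 · bbrrbrbb · max L 43/32 · min R 11/8 => 87/64
9 of 15 · bbrrbrbbb · max L 87/64 · min R 11/8 => 175/128
10 of 15 · bbrrbrbbbb · max L 175/128 · min R 11/8 => 351/256
11 of 15 · bbrrbrbbbbr · max L 175/128 · min R 351/256 => 701/512
12 of 15 · bbrrbrbbbbrr · max L 175/128 · min R 701/512 => 1401/1024
13 of 15 · bbrrbrbbbbrrb · max L 1401/1024 · min R 701/512 => 2803/2048
14 of 15 · bbrrbrbbbbrrbb · max L 2803/2048 · min R 701/512 => 5607/4096
15 of 15 · bbrrbrbbbbrrbbb · max L 5607/4096 · min R 701/512 => 11215/8192

11215/8192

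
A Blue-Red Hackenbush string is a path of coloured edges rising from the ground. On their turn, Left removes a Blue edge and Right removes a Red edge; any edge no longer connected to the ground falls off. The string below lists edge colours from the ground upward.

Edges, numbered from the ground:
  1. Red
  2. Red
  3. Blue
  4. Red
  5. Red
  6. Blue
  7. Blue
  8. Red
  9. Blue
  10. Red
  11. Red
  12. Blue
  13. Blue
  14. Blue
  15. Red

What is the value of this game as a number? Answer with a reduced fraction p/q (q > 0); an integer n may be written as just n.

val(R) = { none | 0 } ⇒ -1
val(RR) = { none | -1; 0 } ⇒ -2
val(RRB) = { -2 | -1; 0 } ⇒ -3/2
val(RRBR) = { -2 | -3/2; -1; 0 } ⇒ -7/4
val(RRBRR) = { -2 | -7/4; -3/2; -1; 0 } ⇒ -15/8
val(RRBRRB) = { -2; -15/8 | -7/4; -3/2; -1; 0 } ⇒ -29/16
val(RRBRRBB) = { -2; -15/8; -29/16 | -7/4; -3/2; -1; 0 } ⇒ -57/32
val(RRBRRBBR) = { -2; -15/8; -29/16 | -57/32; -7/4; -3/2; -1; 0 } ⇒ -115/64
val(RRBRRBBRB) = { -2; -15/8; -29/16; -115/64 | -57/32; -7/4; -3/2; -1; 0 } ⇒ -229/128
val(RRBRRBBRBR) = { -2; -15/8; -29/16; -115/64 | -229/128; -57/32; -7/4; -3/2; -1; 0 } ⇒ -459/256
val(RRBRRBBRBRR) = { -2; -15/8; -29/16; -115/64 | -459/256; -229/128; -57/32; -7/4; -3/2; -1; 0 } ⇒ -919/512
val(RRBRRBBRBRRB) = { -2; -15/8; -29/16; -115/64; -919/512 | -459/256; -229/128; -57/32; -7/4; -3/2; -1; 0 } ⇒ -1837/1024
val(RRBRRBBRBRRBB) = { -2; -15/8; -29/16; -115/64; -919/512; -1837/1024 | -459/256; -229/128; -57/32; -7/4; -3/2; -1; 0 } ⇒ -3673/2048
val(RRBRRBBRBRRBBB) = { -2; -15/8; -29/16; -115/64; -919/512; -1837/1024; -3673/2048 | -459/256; -229/128; -57/32; -7/4; -3/2; -1; 0 } ⇒ -7345/4096
val(RRBRRBBRBRRBBBR) = { -2; -15/8; -29/16; -115/64; -919/512; -1837/1024; -3673/2048 | -7345/4096; -459/256; -229/128; -57/32; -7/4; -3/2; -1; 0 } ⇒ -14691/8192

-14691/8192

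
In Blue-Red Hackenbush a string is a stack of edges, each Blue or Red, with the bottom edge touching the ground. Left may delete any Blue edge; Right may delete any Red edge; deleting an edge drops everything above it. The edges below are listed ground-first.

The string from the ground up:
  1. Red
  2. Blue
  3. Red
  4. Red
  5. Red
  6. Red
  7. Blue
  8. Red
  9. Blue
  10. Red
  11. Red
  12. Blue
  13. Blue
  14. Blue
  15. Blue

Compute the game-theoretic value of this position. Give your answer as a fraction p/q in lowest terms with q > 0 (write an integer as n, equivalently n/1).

-15713/16384

1 of 15 · R · max L −∞ · min R 0 → -1
2 of 15 · RB · max L -1 · min R 0 → -1/2
3 of 15 · RBR · max L -1 · min R -1/2 → -3/4
4 of 15 · RBRR · max L -1 · min R -3/4 → -7/8
5 of 15 · RBRRR · max L -1 · min R -7/8 → -15/16
6 of 15 · RBRRRR · max L -1 · min R -15/16 → -31/32
7 of 15 · RBRRRRB · max L -31/32 · min R -15/16 → -61/64
8 of 15 · RBRRRRBR · max L -31/32 · min R -61/64 → -123/128
9 of 15 · RBRRRRBRB · max L -123/128 · min R -61/64 → -245/256
10 of 15 · RBRRRRBRBR · max L -123/128 · min R -245/256 → -491/512
11 of 15 · RBRRRRBRBRR · max L -123/128 · min R -491/512 → -983/1024
12 of 15 · RBRRRRBRBRRB · max L -983/1024 · min R -491/512 → -1965/2048
13 of 15 · RBRRRRBRBRRBB · max L -1965/2048 · min R -491/512 → -3929/4096
14 of 15 · RBRRRRBRBRRBBB · max L -3929/4096 · min R -491/512 → -7857/8192
15 of 15 · RBRRRRBRBRRBBBB · max L -7857/8192 · min R -491/512 → -15713/16384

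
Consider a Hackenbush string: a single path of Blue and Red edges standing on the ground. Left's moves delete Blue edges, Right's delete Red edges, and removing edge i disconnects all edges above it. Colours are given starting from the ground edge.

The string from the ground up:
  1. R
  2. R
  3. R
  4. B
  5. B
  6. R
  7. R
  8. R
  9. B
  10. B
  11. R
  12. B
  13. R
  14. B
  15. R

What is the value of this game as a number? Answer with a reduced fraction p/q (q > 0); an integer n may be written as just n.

Prefix values for R R R B B R R R B B R B R B R via {L|R} + simplicity:
G(R) = { none | 0 } so -1
G(RR) = { none | -1, 0 } so -2
G(RRR) = { none | -2, -1, 0 } so -3
G(RRRB) = { -3 | -2, -1, 0 } so -5/2
G(RRRBB) = { -3, -5/2 | -2, -1, 0 } so -9/4
G(RRRBBR) = { -3, -5/2 | -9/4, -2, -1, 0 } so -19/8
G(RRRBBRR) = { -3, -5/2 | -19/8, -9/4, -2, -1, 0 } so -39/16
G(RRRBBRRR) = { -3, -5/2 | -39/16, -19/8, -9/4, -2, -1, 0 } so -79/32
G(RRRBBRRRB) = { -3, -5/2, -79/32 | -39/16, -19/8, -9/4, -2, -1, 0 } so -157/64
G(RRRBBRRRBB) = { -3, -5/2, -79/32, -157/64 | -39/16, -19/8, -9/4, -2, -1, 0 } so -313/128
G(RRRBBRRRBBR) = { -3, -5/2, -79/32, -157/64 | -313/128, -39/16, -19/8, -9/4, -2, -1, 0 } so -627/256
G(RRRBBRRRBBRB) = { -3, -5/2, -79/32, -157/64, -627/256 | -313/128, -39/16, -19/8, -9/4, -2, -1, 0 } so -1253/512
G(RRRBBRRRBBRBR) = { -3, -5/2, -79/32, -157/64, -627/256 | -1253/512, -313/128, -39/16, -19/8, -9/4, -2, -1, 0 } so -2507/1024
G(RRRBBRRRBBRBRB) = { -3, -5/2, -79/32, -157/64, -627/256, -2507/1024 | -1253/512, -313/128, -39/16, -19/8, -9/4, -2, -1, 0 } so -5013/2048
G(RRRBBRRRBBRBRBR) = { -3, -5/2, -79/32, -157/64, -627/256, -2507/1024 | -5013/2048, -1253/512, -313/128, -39/16, -19/8, -9/4, -2, -1, 0 } so -10027/4096

-10027/4096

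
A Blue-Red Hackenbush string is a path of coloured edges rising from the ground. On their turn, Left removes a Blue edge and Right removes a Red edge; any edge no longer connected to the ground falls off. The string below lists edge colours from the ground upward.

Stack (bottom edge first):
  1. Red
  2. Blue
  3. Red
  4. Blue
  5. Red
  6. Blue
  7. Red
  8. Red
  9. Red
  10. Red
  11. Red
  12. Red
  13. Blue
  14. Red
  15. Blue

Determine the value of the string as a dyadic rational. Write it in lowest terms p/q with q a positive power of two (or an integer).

-11253/16384

G(R) = { ∅ | 0 } gives -1
G(RB) = { -1 | 0 } gives -1/2
G(RBR) = { -1 | -1/2 0 } gives -3/4
G(RBRB) = { -1 -3/4 | -1/2 0 } gives -5/8
G(RBRBR) = { -1 -3/4 | -5/8 -1/2 0 } gives -11/16
G(RBRBRB) = { -1 -3/4 -11/16 | -5/8 -1/2 0 } gives -21/32
G(RBRBRBR) = { -1 -3/4 -11/16 | -21/32 -5/8 -1/2 0 } gives -43/64
G(RBRBRBRR) = { -1 -3/4 -11/16 | -43/64 -21/32 -5/8 -1/2 0 } gives -87/128
G(RBRBRBRRR) = { -1 -3/4 -11/16 | -87/128 -43/64 -21/32 -5/8 -1/2 0 } gives -175/256
G(RBRBRBRRRR) = { -1 -3/4 -11/16 | -175/256 -87/128 -43/64 -21/32 -5/8 -1/2 0 } gives -351/512
G(RBRBRBRRRRR) = { -1 -3/4 -11/16 | -351/512 -175/256 -87/128 -43/64 -21/32 -5/8 -1/2 0 } gives -703/1024
G(RBRBRBRRRRRR) = { -1 -3/4 -11/16 | -703/1024 -351/512 -175/256 -87/128 -43/64 -21/32 -5/8 -1/2 0 } gives -1407/2048
G(RBRBRBRRRRRRB) = { -1 -3/4 -11/16 -1407/2048 | -703/1024 -351/512 -175/256 -87/128 -43/64 -21/32 -5/8 -1/2 0 } gives -2813/4096
G(RBRBRBRRRRRRBR) = { -1 -3/4 -11/16 -1407/2048 | -2813/4096 -703/1024 -351/512 -175/256 -87/128 -43/64 -21/32 -5/8 -1/2 0 } gives -5627/8192
G(RBRBRBRRRRRRBRB) = { -1 -3/4 -11/16 -1407/2048 -5627/8192 | -2813/4096 -703/1024 -351/512 -175/256 -87/128 -43/64 -21/32 -5/8 -1/2 0 } gives -11253/16384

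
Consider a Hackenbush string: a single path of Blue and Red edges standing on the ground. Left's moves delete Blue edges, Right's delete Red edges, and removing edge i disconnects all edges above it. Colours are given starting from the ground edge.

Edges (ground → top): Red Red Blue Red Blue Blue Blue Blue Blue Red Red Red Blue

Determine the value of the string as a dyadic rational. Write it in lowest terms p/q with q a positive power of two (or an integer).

-3101/2048

edge 1 of 13 (Red): { none | 0 } so -1
edge 2 of 13 (Red): { none | -1 0 } so -2
edge 3 of 13 (Blue): { -2 | -1 0 } so -3/2
edge 4 of 13 (Red): { -2 | -3/2 -1 0 } so -7/4
edge 5 of 13 (Blue): { -2 -7/4 | -3/2 -1 0 } so -13/8
edge 6 of 13 (Blue): { -2 -7/4 -13/8 | -3/2 -1 0 } so -25/16
edge 7 of 13 (Blue): { -2 -7/4 -13/8 -25/16 | -3/2 -1 0 } so -49/32
edge 8 of 13 (Blue): { -2 -7/4 -13/8 -25/16 -49/32 | -3/2 -1 0 } so -97/64
edge 9 of 13 (Blue): { -2 -7/4 -13/8 -25/16 -49/32 -97/64 | -3/2 -1 0 } so -193/128
edge 10 of 13 (Red): { -2 -7/4 -13/8 -25/16 -49/32 -97/64 | -193/128 -3/2 -1 0 } so -387/256
edge 11 of 13 (Red): { -2 -7/4 -13/8 -25/16 -49/32 -97/64 | -387/256 -193/128 -3/2 -1 0 } so -775/512
edge 12 of 13 (Red): { -2 -7/4 -13/8 -25/16 -49/32 -97/64 | -775/512 -387/256 -193/128 -3/2 -1 0 } so -1551/1024
edge 13 of 13 (Blue): { -2 -7/4 -13/8 -25/16 -49/32 -97/64 -1551/1024 | -775/512 -387/256 -193/128 -3/2 -1 0 } so -3101/2048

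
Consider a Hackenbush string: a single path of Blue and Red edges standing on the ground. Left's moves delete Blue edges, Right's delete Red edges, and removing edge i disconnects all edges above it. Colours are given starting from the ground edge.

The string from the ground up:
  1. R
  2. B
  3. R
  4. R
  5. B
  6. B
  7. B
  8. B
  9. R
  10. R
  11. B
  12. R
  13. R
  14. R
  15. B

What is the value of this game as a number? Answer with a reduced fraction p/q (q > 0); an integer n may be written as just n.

-12509/16384

edge 1 of 15 (R): { (no moves) | 0 } -> -1
edge 2 of 15 (B): { -1 | 0 } -> -1/2
edge 3 of 15 (R): { -1 | -1/2 0 } -> -3/4
edge 4 of 15 (R): { -1 | -3/4 -1/2 0 } -> -7/8
edge 5 of 15 (B): { -1 -7/8 | -3/4 -1/2 0 } -> -13/16
edge 6 of 15 (B): { -1 -7/8 -13/16 | -3/4 -1/2 0 } -> -25/32
edge 7 of 15 (B): { -1 -7/8 -13/16 -25/32 | -3/4 -1/2 0 } -> -49/64
edge 8 of 15 (B): { -1 -7/8 -13/16 -25/32 -49/64 | -3/4 -1/2 0 } -> -97/128
edge 9 of 15 (R): { -1 -7/8 -13/16 -25/32 -49/64 | -97/128 -3/4 -1/2 0 } -> -195/256
edge 10 of 15 (R): { -1 -7/8 -13/16 -25/32 -49/64 | -195/256 -97/128 -3/4 -1/2 0 } -> -391/512
edge 11 of 15 (B): { -1 -7/8 -13/16 -25/32 -49/64 -391/512 | -195/256 -97/128 -3/4 -1/2 0 } -> -781/1024
edge 12 of 15 (R): { -1 -7/8 -13/16 -25/32 -49/64 -391/512 | -781/1024 -195/256 -97/128 -3/4 -1/2 0 } -> -1563/2048
edge 13 of 15 (R): { -1 -7/8 -13/16 -25/32 -49/64 -391/512 | -1563/2048 -781/1024 -195/256 -97/128 -3/4 -1/2 0 } -> -3127/4096
edge 14 of 15 (R): { -1 -7/8 -13/16 -25/32 -49/64 -391/512 | -3127/4096 -1563/2048 -781/1024 -195/256 -97/128 -3/4 -1/2 0 } -> -6255/8192
edge 15 of 15 (B): { -1 -7/8 -13/16 -25/32 -49/64 -391/512 -6255/8192 | -3127/4096 -1563/2048 -781/1024 -195/256 -97/128 -3/4 -1/2 0 } -> -12509/16384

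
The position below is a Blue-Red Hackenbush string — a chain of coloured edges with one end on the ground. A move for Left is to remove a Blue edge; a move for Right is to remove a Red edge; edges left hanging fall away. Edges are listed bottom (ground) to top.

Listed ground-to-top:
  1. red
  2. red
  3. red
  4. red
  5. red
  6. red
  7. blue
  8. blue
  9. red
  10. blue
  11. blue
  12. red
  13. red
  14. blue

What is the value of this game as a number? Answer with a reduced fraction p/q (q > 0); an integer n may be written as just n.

-1357/256

Build val(s[:k]) for k = 1..14, string s = red red red red red red blue blue red blue blue red red blue.
r: Left {  }, Right { 0 } → simplest -1
rr: Left {  }, Right { -1; 0 } → simplest -2
rrr: Left {  }, Right { -2; -1; 0 } → simplest -3
rrrr: Left {  }, Right { -3; -2; -1; 0 } → simplest -4
rrrrr: Left {  }, Right { -4; -3; -2; -1; 0 } → simplest -5
rrrrrr: Left {  }, Right { -5; -4; -3; -2; -1; 0 } → simplest -6
rrrrrrb: Left { -6 }, Right { -5; -4; -3; -2; -1; 0 } → simplest -11/2
rrrrrrbb: Left { -6; -11/2 }, Right { -5; -4; -3; -2; -1; 0 } → simplest -21/4
rrrrrrbbr: Left { -6; -11/2 }, Right { -21/4; -5; -4; -3; -2; -1; 0 } → simplest -43/8
rrrrrrbbrb: Left { -6; -11/2; -43/8 }, Right { -21/4; -5; -4; -3; -2; -1; 0 } → simplest -85/16
rrrrrrbbrbb: Left { -6; -11/2; -43/8; -85/16 }, Right { -21/4; -5; -4; -3; -2; -1; 0 } → simplest -169/32
rrrrrrbbrbbr: Left { -6; -11/2; -43/8; -85/16 }, Right { -169/32; -21/4; -5; -4; -3; -2; -1; 0 } → simplest -339/64
rrrrrrbbrbbrr: Left { -6; -11/2; -43/8; -85/16 }, Right { -339/64; -169/32; -21/4; -5; -4; -3; -2; -1; 0 } → simplest -679/128
rrrrrrbbrbbrrb: Left { -6; -11/2; -43/8; -85/16; -679/128 }, Right { -339/64; -169/32; -21/4; -5; -4; -3; -2; -1; 0 } → simplest -1357/256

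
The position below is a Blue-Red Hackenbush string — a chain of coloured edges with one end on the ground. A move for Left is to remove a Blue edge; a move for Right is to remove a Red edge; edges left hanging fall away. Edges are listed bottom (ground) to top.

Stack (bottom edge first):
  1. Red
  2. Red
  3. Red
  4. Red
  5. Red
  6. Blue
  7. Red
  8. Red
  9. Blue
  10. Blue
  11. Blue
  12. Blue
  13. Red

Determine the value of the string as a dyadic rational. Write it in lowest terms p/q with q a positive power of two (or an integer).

edge 1 of 13 (Red): { — | 0 } → -1
edge 2 of 13 (Red): { — | -1; 0 } → -2
edge 3 of 13 (Red): { — | -2; -1; 0 } → -3
edge 4 of 13 (Red): { — | -3; -2; -1; 0 } → -4
edge 5 of 13 (Red): { — | -4; -3; -2; -1; 0 } → -5
edge 6 of 13 (Blue): { -5 | -4; -3; -2; -1; 0 } → -9/2
edge 7 of 13 (Red): { -5 | -9/2; -4; -3; -2; -1; 0 } → -19/4
edge 8 of 13 (Red): { -5 | -19/4; -9/2; -4; -3; -2; -1; 0 } → -39/8
edge 9 of 13 (Blue): { -5; -39/8 | -19/4; -9/2; -4; -3; -2; -1; 0 } → -77/16
edge 10 of 13 (Blue): { -5; -39/8; -77/16 | -19/4; -9/2; -4; -3; -2; -1; 0 } → -153/32
edge 11 of 13 (Blue): { -5; -39/8; -77/16; -153/32 | -19/4; -9/2; -4; -3; -2; -1; 0 } → -305/64
edge 12 of 13 (Blue): { -5; -39/8; -77/16; -153/32; -305/64 | -19/4; -9/2; -4; -3; -2; -1; 0 } → -609/128
edge 13 of 13 (Red): { -5; -39/8; -77/16; -153/32; -305/64 | -609/128; -19/4; -9/2; -4; -3; -2; -1; 0 } → -1219/256

-1219/256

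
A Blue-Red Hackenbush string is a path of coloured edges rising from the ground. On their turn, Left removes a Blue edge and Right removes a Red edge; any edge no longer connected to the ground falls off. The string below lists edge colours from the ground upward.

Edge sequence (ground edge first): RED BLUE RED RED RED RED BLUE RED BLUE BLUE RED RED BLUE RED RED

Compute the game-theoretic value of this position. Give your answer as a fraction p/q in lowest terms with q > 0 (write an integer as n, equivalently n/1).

Build value(s[:k]) for k = 1..15, string s = RED BLUE RED RED RED RED BLUE RED BLUE BLUE RED RED BLUE RED RED.
value_1 [R]  L=[none]  R=[0]  → -1
value_2 [RB]  L=[-1]  R=[0]  → -1/2
value_3 [RBR]  L=[-1]  R=[-1/2, 0]  → -3/4
value_4 [RBRR]  L=[-1]  R=[-3/4, -1/2, 0]  → -7/8
value_5 [RBRRR]  L=[-1]  R=[-7/8, -3/4, -1/2, 0]  → -15/16
value_6 [RBRRRR]  L=[-1]  R=[-15/16, -7/8, -3/4, -1/2, 0]  → -31/32
value_7 [RBRRRRB]  L=[-1, -31/32]  R=[-15/16, -7/8, -3/4, -1/2, 0]  → -61/64
value_8 [RBRRRRBR]  L=[-1, -31/32]  R=[-61/64, -15/16, -7/8, -3/4, -1/2, 0]  → -123/128
value_9 [RBRRRRBRB]  L=[-1, -31/32, -123/128]  R=[-61/64, -15/16, -7/8, -3/4, -1/2, 0]  → -245/256
value_10 [RBRRRRBRBB]  L=[-1, -31/32, -123/128, -245/256]  R=[-61/64, -15/16, -7/8, -3/4, -1/2, 0]  → -489/512
value_11 [RBRRRRBRBBR]  L=[-1, -31/32, -123/128, -245/256]  R=[-489/512, -61/64, -15/16, -7/8, -3/4, -1/2, 0]  → -979/1024
value_12 [RBRRRRBRBBRR]  L=[-1, -31/32, -123/128, -245/256]  R=[-979/1024, -489/512, -61/64, -15/16, -7/8, -3/4, -1/2, 0]  → -1959/2048
value_13 [RBRRRRBRBBRRB]  L=[-1, -31/32, -123/128, -245/256, -1959/2048]  R=[-979/1024, -489/512, -61/64, -15/16, -7/8, -3/4, -1/2, 0]  → -3917/4096
value_14 [RBRRRRBRBBRRBR]  L=[-1, -31/32, -123/128, -245/256, -1959/2048]  R=[-3917/4096, -979/1024, -489/512, -61/64, -15/16, -7/8, -3/4, -1/2, 0]  → -7835/8192
value_15 [RBRRRRBRBBRRBRR]  L=[-1, -31/32, -123/128, -245/256, -1959/2048]  R=[-7835/8192, -3917/4096, -979/1024, -489/512, -61/64, -15/16, -7/8, -3/4, -1/2, 0]  → -15671/16384

-15671/16384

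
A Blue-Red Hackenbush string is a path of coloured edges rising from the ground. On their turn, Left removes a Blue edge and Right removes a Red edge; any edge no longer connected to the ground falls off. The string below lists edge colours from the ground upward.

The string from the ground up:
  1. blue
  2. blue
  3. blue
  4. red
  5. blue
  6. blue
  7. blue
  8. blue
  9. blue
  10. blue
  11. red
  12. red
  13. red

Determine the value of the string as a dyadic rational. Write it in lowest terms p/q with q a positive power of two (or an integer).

Build g(s[:k]) for k = 1..13, string s = blue blue blue red blue blue blue blue blue blue red red red.
g(b) = { 0 | · } => 1
g(bb) = { 0 1 | · } => 2
g(bbb) = { 0 1 2 | · } => 3
g(bbbr) = { 0 1 2 | 3 } => 5/2
g(bbbrb) = { 0 1 2 5/2 | 3 } => 11/4
g(bbbrbb) = { 0 1 2 5/2 11/4 | 3 } => 23/8
g(bbbrbbb) = { 0 1 2 5/2 11/4 23/8 | 3 } => 47/16
g(bbbrbbbb) = { 0 1 2 5/2 11/4 23/8 47/16 | 3 } => 95/32
g(bbbrbbbbb) = { 0 1 2 5/2 11/4 23/8 47/16 95/32 | 3 } => 191/64
g(bbbrbbbbbb) = { 0 1 2 5/2 11/4 23/8 47/16 95/32 191/64 | 3 } => 383/128
g(bbbrbbbbbbr) = { 0 1 2 5/2 11/4 23/8 47/16 95/32 191/64 | 383/128 3 } => 765/256
g(bbbrbbbbbbrr) = { 0 1 2 5/2 11/4 23/8 47/16 95/32 191/64 | 765/256 383/128 3 } => 1529/512
g(bbbrbbbbbbrrr) = { 0 1 2 5/2 11/4 23/8 47/16 95/32 191/64 | 1529/512 765/256 383/128 3 } => 3057/1024

3057/1024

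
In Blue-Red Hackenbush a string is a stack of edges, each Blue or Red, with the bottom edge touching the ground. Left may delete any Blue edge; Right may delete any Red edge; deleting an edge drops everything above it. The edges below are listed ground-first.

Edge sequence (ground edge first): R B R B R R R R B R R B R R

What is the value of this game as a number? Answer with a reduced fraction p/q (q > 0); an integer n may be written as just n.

Prefix values for R B R B R R R R B R R B R R via {L|R} + simplicity:
1 of 14 · R · max L −∞ · min R 0 ⇒ -1
2 of 14 · RB · max L -1 · min R 0 ⇒ -1/2
3 of 14 · RBR · max L -1 · min R -1/2 ⇒ -3/4
4 of 14 · RBRB · max L -3/4 · min R -1/2 ⇒ -5/8
5 of 14 · RBRBR · max L -3/4 · min R -5/8 ⇒ -11/16
6 of 14 · RBRBRR · max L -3/4 · min R -11/16 ⇒ -23/32
7 of 14 · RBRBRRR · max L -3/4 · min R -23/32 ⇒ -47/64
8 of 14 · RBRBRRRR · max L -3/4 · min R -47/64 ⇒ -95/128
9 of 14 · RBRBRRRRB · max L -95/128 · min R -47/64 ⇒ -189/256
10 of 14 · RBRBRRRRBR · max L -95/128 · min R -189/256 ⇒ -379/512
11 of 14 · RBRBRRRRBRR · max L -95/128 · min R -379/512 ⇒ -759/1024
12 of 14 · RBRBRRRRBRRB · max L -759/1024 · min R -379/512 ⇒ -1517/2048
13 of 14 · RBRBRRRRBRRBR · max L -759/1024 · min R -1517/2048 ⇒ -3035/4096
14 of 14 · RBRBRRRRBRRBRR · max L -759/1024 · min R -3035/4096 ⇒ -6071/8192

-6071/8192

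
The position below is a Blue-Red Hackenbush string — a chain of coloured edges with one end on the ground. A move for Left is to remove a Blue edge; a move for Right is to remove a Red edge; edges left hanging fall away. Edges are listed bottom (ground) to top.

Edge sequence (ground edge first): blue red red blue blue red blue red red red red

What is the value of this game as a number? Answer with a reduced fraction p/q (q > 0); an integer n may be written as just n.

edge 1 of 11 (blue): { 0 | none } → 1
edge 2 of 11 (red): { 0 | 1 } → 1/2
edge 3 of 11 (red): { 0 | 1/2 1 } → 1/4
edge 4 of 11 (blue): { 0 1/4 | 1/2 1 } → 3/8
edge 5 of 11 (blue): { 0 1/4 3/8 | 1/2 1 } → 7/16
edge 6 of 11 (red): { 0 1/4 3/8 | 7/16 1/2 1 } → 13/32
edge 7 of 11 (blue): { 0 1/4 3/8 13/32 | 7/16 1/2 1 } → 27/64
edge 8 of 11 (red): { 0 1/4 3/8 13/32 | 27/64 7/16 1/2 1 } → 53/128
edge 9 of 11 (red): { 0 1/4 3/8 13/32 | 53/128 27/64 7/16 1/2 1 } → 105/256
edge 10 of 11 (red): { 0 1/4 3/8 13/32 | 105/256 53/128 27/64 7/16 1/2 1 } → 209/512
edge 11 of 11 (red): { 0 1/4 3/8 13/32 | 209/512 105/256 53/128 27/64 7/16 1/2 1 } → 417/1024

417/1024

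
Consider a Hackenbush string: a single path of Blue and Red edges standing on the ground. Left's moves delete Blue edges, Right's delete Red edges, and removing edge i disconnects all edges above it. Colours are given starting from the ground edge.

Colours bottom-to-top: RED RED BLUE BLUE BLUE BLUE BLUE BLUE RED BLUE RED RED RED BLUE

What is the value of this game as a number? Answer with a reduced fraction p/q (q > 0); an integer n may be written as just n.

-4189/4096

R: Left { — }, Right { 0 } → simplest -1
RR: Left { — }, Right { -1; 0 } → simplest -2
RRB: Left { -2 }, Right { -1; 0 } → simplest -3/2
RRBB: Left { -2; -3/2 }, Right { -1; 0 } → simplest -5/4
RRBBB: Left { -2; -3/2; -5/4 }, Right { -1; 0 } → simplest -9/8
RRBBBB: Left { -2; -3/2; -5/4; -9/8 }, Right { -1; 0 } → simplest -17/16
RRBBBBB: Left { -2; -3/2; -5/4; -9/8; -17/16 }, Right { -1; 0 } → simplest -33/32
RRBBBBBB: Left { -2; -3/2; -5/4; -9/8; -17/16; -33/32 }, Right { -1; 0 } → simplest -65/64
RRBBBBBBR: Left { -2; -3/2; -5/4; -9/8; -17/16; -33/32 }, Right { -65/64; -1; 0 } → simplest -131/128
RRBBBBBBRB: Left { -2; -3/2; -5/4; -9/8; -17/16; -33/32; -131/128 }, Right { -65/64; -1; 0 } → simplest -261/256
RRBBBBBBRBR: Left { -2; -3/2; -5/4; -9/8; -17/16; -33/32; -131/128 }, Right { -261/256; -65/64; -1; 0 } → simplest -523/512
RRBBBBBBRBRR: Left { -2; -3/2; -5/4; -9/8; -17/16; -33/32; -131/128 }, Right { -523/512; -261/256; -65/64; -1; 0 } → simplest -1047/1024
RRBBBBBBRBRRR: Left { -2; -3/2; -5/4; -9/8; -17/16; -33/32; -131/128 }, Right { -1047/1024; -523/512; -261/256; -65/64; -1; 0 } → simplest -2095/2048
RRBBBBBBRBRRRB: Left { -2; -3/2; -5/4; -9/8; -17/16; -33/32; -131/128; -2095/2048 }, Right { -1047/1024; -523/512; -261/256; -65/64; -1; 0 } → simplest -4189/4096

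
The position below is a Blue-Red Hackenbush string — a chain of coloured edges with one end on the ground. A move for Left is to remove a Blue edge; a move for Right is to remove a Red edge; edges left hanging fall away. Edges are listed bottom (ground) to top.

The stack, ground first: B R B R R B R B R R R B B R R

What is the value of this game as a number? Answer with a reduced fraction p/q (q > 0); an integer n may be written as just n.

Build v(s[:k]) for k = 1..15, string s = B R B R R B R B R R R B B R R.
step 1: add B to get B; options L={ 0 } R={ · } — 1
step 2: add R to get BR; options L={ 0 } R={ 1 } — 1/2
step 3: add B to get BRB; options L={ 0, 1/2 } R={ 1 } — 3/4
step 4: add R to get BRBR; options L={ 0, 1/2 } R={ 3/4, 1 } — 5/8
step 5: add R to get BRBRR; options L={ 0, 1/2 } R={ 5/8, 3/4, 1 } — 9/16
step 6: add B to get BRBRRB; options L={ 0, 1/2, 9/16 } R={ 5/8, 3/4, 1 } — 19/32
step 7: add R to get BRBRRBR; options L={ 0, 1/2, 9/16 } R={ 19/32, 5/8, 3/4, 1 } — 37/64
step 8: add B to get BRBRRBRB; options L={ 0, 1/2, 9/16, 37/64 } R={ 19/32, 5/8, 3/4, 1 } — 75/128
step 9: add R to get BRBRRBRBR; options L={ 0, 1/2, 9/16, 37/64 } R={ 75/128, 19/32, 5/8, 3/4, 1 } — 149/256
step 10: add R to get BRBRRBRBRR; options L={ 0, 1/2, 9/16, 37/64 } R={ 149/256, 75/128, 19/32, 5/8, 3/4, 1 } — 297/512
step 11: add R to get BRBRRBRBRRR; options L={ 0, 1/2, 9/16, 37/64 } R={ 297/512, 149/256, 75/128, 19/32, 5/8, 3/4, 1 } — 593/1024
step 12: add B to get BRBRRBRBRRRB; options L={ 0, 1/2, 9/16, 37/64, 593/1024 } R={ 297/512, 149/256, 75/128, 19/32, 5/8, 3/4, 1 } — 1187/2048
step 13: add B to get BRBRRBRBRRRBB; options L={ 0, 1/2, 9/16, 37/64, 593/1024, 1187/2048 } R={ 297/512, 149/256, 75/128, 19/32, 5/8, 3/4, 1 } — 2375/4096
step 14: add R to get BRBRRBRBRRRBBR; options L={ 0, 1/2, 9/16, 37/64, 593/1024, 1187/2048 } R={ 2375/4096, 297/512, 149/256, 75/128, 19/32, 5/8, 3/4, 1 } — 4749/8192
step 15: add R to get BRBRRBRBRRRBBRR; options L={ 0, 1/2, 9/16, 37/64, 593/1024, 1187/2048 } R={ 4749/8192, 2375/4096, 297/512, 149/256, 75/128, 19/32, 5/8, 3/4, 1 } — 9497/16384

9497/16384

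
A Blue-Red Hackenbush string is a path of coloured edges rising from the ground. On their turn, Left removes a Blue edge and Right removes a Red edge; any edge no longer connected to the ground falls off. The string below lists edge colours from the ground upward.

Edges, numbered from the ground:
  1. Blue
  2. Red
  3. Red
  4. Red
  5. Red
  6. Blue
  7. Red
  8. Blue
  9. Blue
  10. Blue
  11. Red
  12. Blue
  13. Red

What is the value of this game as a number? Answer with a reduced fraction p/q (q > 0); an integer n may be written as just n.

373/4096

Build value(s[:k]) for k = 1..13, string s = Blue Red Red Red Red Blue Red Blue Blue Blue Red Blue Red.
B: Left { 0 }, Right { ∅ } => simplest 1
BR: Left { 0 }, Right { 1 } => simplest 1/2
BRR: Left { 0 }, Right { 1/2, 1 } => simplest 1/4
BRRR: Left { 0 }, Right { 1/4, 1/2, 1 } => simplest 1/8
BRRRR: Left { 0 }, Right { 1/8, 1/4, 1/2, 1 } => simplest 1/16
BRRRRB: Left { 0, 1/16 }, Right { 1/8, 1/4, 1/2, 1 } => simplest 3/32
BRRRRBR: Left { 0, 1/16 }, Right { 3/32, 1/8, 1/4, 1/2, 1 } => simplest 5/64
BRRRRBRB: Left { 0, 1/16, 5/64 }, Right { 3/32, 1/8, 1/4, 1/2, 1 } => simplest 11/128
BRRRRBRBB: Left { 0, 1/16, 5/64, 11/128 }, Right { 3/32, 1/8, 1/4, 1/2, 1 } => simplest 23/256
BRRRRBRBBB: Left { 0, 1/16, 5/64, 11/128, 23/256 }, Right { 3/32, 1/8, 1/4, 1/2, 1 } => simplest 47/512
BRRRRBRBBBR: Left { 0, 1/16, 5/64, 11/128, 23/256 }, Right { 47/512, 3/32, 1/8, 1/4, 1/2, 1 } => simplest 93/1024
BRRRRBRBBBRB: Left { 0, 1/16, 5/64, 11/128, 23/256, 93/1024 }, Right { 47/512, 3/32, 1/8, 1/4, 1/2, 1 } => simplest 187/2048
BRRRRBRBBBRBR: Left { 0, 1/16, 5/64, 11/128, 23/256, 93/1024 }, Right { 187/2048, 47/512, 3/32, 1/8, 1/4, 1/2, 1 } => simplest 373/4096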